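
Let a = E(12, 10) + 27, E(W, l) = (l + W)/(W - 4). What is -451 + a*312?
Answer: 8831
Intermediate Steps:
E(W, l) = (W + l)/(-4 + W)
a = 119/4 (a = (12 + 10)/(-4 + 12) + 27 = 22/8 + 27 = (1/8)*22 + 27 = 11/4 + 27 = 119/4 ≈ 29.750)
-451 + a*312 = -451 + (119/4)*312 = -451 + 9282 = 8831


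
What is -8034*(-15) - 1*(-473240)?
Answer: 593750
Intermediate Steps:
-8034*(-15) - 1*(-473240) = 120510 + 473240 = 593750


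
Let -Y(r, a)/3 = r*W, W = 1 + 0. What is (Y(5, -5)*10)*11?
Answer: -1650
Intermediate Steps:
W = 1
Y(r, a) = -3*r
(Y(5, -5)*10)*11 = (-3*5*10)*11 = -15*10*11 = -150*11 = -1650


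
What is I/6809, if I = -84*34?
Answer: -2856/6809 ≈ -0.41945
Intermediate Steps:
I = -2856
I/6809 = -2856/6809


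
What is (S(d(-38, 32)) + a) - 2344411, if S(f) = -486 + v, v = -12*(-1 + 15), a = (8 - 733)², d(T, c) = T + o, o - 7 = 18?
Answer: -1819440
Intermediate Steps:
o = 25 (o = 7 + 18 = 25)
d(T, c) = 25 + T (d(T, c) = T + 25 = 25 + T)
a = 525625 (a = (-725)² = 525625)
v = -168 (v = -12*14 = -168)
S(f) = -654 (S(f) = -486 - 168 = -654)
(S(d(-38, 32)) + a) - 2344411 = (-654 + 525625) - 2344411 = 524971 - 2344411 = -1819440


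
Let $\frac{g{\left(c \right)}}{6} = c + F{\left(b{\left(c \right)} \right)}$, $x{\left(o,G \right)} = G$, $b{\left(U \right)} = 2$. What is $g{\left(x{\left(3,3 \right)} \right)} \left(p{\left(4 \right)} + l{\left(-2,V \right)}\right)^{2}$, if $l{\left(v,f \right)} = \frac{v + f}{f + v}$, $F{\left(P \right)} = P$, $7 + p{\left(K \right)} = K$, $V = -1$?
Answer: $120$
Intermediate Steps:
$p{\left(K \right)} = -7 + K$
$l{\left(v,f \right)} = 1$ ($l{\left(v,f \right)} = \frac{f + v}{f + v} = 1$)
$g{\left(c \right)} = 12 + 6 c$ ($g{\left(c \right)} = 6 \left(c + 2\right) = 6 \left(2 + c\right) = 12 + 6 c$)
$g{\left(x{\left(3,3 \right)} \right)} \left(p{\left(4 \right)} + l{\left(-2,V \right)}\right)^{2} = \left(12 + 6 \cdot 3\right) \left(\left(-7 + 4\right) + 1\right)^{2} = \left(12 + 18\right) \left(-3 + 1\right)^{2} = 30 \left(-2\right)^{2} = 30 \cdot 4 = 120$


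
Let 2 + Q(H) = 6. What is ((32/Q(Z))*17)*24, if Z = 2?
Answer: 3264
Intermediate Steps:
Q(H) = 4 (Q(H) = -2 + 6 = 4)
((32/Q(Z))*17)*24 = ((32/4)*17)*24 = ((32*(¼))*17)*24 = (8*17)*24 = 136*24 = 3264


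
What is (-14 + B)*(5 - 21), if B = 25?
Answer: -176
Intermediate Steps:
(-14 + B)*(5 - 21) = (-14 + 25)*(5 - 21) = 11*(-16) = -176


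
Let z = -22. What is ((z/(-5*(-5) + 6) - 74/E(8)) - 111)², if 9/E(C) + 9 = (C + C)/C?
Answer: 228281881/77841 ≈ 2932.7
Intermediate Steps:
E(C) = -9/7 (E(C) = 9/(-9 + (C + C)/C) = 9/(-9 + (2*C)/C) = 9/(-9 + 2) = 9/(-7) = 9*(-⅐) = -9/7)
((z/(-5*(-5) + 6) - 74/E(8)) - 111)² = ((-22/(-5*(-5) + 6) - 74/(-9/7)) - 111)² = ((-22/(25 + 6) - 74*(-7/9)) - 111)² = ((-22/31 + 518/9) - 111)² = (15860/279 - 111)² = (-15109/279)² = 228281881/77841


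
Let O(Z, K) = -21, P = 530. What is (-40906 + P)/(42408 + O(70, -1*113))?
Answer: -40376/42387 ≈ -0.95256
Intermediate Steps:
(-40906 + P)/(42408 + O(70, -1*113)) = (-40906 + 530)/(42408 - 21) = -40376/42387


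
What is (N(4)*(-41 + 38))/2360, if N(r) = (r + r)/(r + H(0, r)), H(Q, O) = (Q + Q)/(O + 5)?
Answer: -3/1180 ≈ -0.0025424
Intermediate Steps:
H(Q, O) = 2*Q/(5 + O) (H(Q, O) = (2*Q)/(5 + O) = 2*Q/(5 + O))
N(r) = 2 (N(r) = (r + r)/(r + 2*0/(5 + r)) = (2*r)/(r + 0) = (2*r)/r = 2)
(N(4)*(-41 + 38))/2360 = (2*(-41 + 38))/2360 = (2*(-3))*(1/2360) = -6*1/2360 = -3/1180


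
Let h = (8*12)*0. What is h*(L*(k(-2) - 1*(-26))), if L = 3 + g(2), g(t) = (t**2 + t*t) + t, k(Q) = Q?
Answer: 0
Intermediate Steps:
g(t) = t + 2*t**2 (g(t) = (t**2 + t**2) + t = 2*t**2 + t = t + 2*t**2)
L = 13 (L = 3 + 2*(1 + 2*2) = 3 + 2*(1 + 4) = 3 + 2*5 = 3 + 10 = 13)
h = 0 (h = 96*0 = 0)
h*(L*(k(-2) - 1*(-26))) = 0*(13*(-2 - 1*(-26))) = 0*(13*(-2 + 26)) = 0*(13*24) = 0*312 = 0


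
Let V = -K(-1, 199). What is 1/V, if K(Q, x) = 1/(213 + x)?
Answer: -412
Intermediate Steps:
V = -1/412 (V = -1/(213 + 199) = -1/412 ≈ -0.0024272)
1/V = 1/(-1/412) = -412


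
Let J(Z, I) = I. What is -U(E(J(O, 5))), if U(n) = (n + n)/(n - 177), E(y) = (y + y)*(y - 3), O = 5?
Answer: 40/157 ≈ 0.25478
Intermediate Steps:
E(y) = 2*y*(-3 + y) (E(y) = (2*y)*(-3 + y) = 2*y*(-3 + y))
U(n) = 2*n/(-177 + n) (U(n) = (2*n)/(-177 + n) = 2*n/(-177 + n))
-U(E(J(O, 5))) = -2*2*5*(-3 + 5)/(-177 + 2*5*(-3 + 5)) = -2*2*5*2/(-177 + 2*5*2) = -2*20/(-177 + 20) = -2*20/(-157) = -2*20*(-1)/157 = -1*(-40/157) = 40/157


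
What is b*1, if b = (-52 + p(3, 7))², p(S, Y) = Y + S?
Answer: 1764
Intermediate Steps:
p(S, Y) = S + Y
b = 1764 (b = (-52 + (3 + 7))² = (-52 + 10)² = (-42)² = 1764)
b*1 = 1764*1 = 1764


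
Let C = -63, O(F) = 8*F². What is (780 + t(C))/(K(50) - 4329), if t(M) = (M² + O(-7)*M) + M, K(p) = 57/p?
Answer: 333500/72131 ≈ 4.6235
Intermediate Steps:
t(M) = M² + 393*M (t(M) = (M² + (8*(-7)²)*M) + M = (M² + (8*49)*M) + M = (M² + 392*M) + M = M² + 393*M)
(780 + t(C))/(K(50) - 4329) = (780 - 63*(393 - 63))/(57/50 - 4329) = (780 - 63*330)/(57*(1/50) - 4329) = (780 - 20790)/(57/50 - 4329) = -20010/(-216393/50) = -20010*(-50/216393) = 333500/72131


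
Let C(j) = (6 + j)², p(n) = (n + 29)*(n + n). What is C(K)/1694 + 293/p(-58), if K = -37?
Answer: 1864573/2849308 ≈ 0.65440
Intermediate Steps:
p(n) = 2*n*(29 + n) (p(n) = (29 + n)*(2*n) = 2*n*(29 + n))
C(K)/1694 + 293/p(-58) = (6 - 37)²/1694 + 293/((2*(-58)*(29 - 58))) = (-31)²*(1/1694) + 293/((2*(-58)*(-29))) = 961*(1/1694) + 293/3364 = 961/1694 + 293*(1/3364) = 961/1694 + 293/3364 = 1864573/2849308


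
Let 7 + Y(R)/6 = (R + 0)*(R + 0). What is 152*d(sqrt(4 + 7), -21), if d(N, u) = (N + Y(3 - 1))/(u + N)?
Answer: 27892/215 - 228*sqrt(11)/215 ≈ 126.21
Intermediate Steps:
Y(R) = -42 + 6*R**2 (Y(R) = -42 + 6*((R + 0)*(R + 0)) = -42 + 6*(R*R) = -42 + 6*R**2)
d(N, u) = (-18 + N)/(N + u) (d(N, u) = (N + (-42 + 6*(3 - 1)**2))/(u + N) = (N + (-42 + 6*2**2))/(N + u) = (N + (-42 + 6*4))/(N + u) = (N + (-42 + 24))/(N + u) = (N - 18)/(N + u) = (-18 + N)/(N + u))
152*d(sqrt(4 + 7), -21) = 152*((-18 + sqrt(4 + 7))/(sqrt(4 + 7) - 21)) = 152*((-18 + sqrt(11))/(sqrt(11) - 21)) = 152*((-18 + sqrt(11))/(-21 + sqrt(11))) = 152*(-18 + sqrt(11))/(-21 + sqrt(11))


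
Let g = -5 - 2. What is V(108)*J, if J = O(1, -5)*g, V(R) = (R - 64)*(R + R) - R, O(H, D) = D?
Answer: 328860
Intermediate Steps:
g = -7
V(R) = -R + 2*R*(-64 + R) (V(R) = (-64 + R)*(2*R) - R = 2*R*(-64 + R) - R = -R + 2*R*(-64 + R))
J = 35 (J = -5*(-7) = 35)
V(108)*J = (108*(-129 + 2*108))*35 = (108*(-129 + 216))*35 = (108*87)*35 = 9396*35 = 328860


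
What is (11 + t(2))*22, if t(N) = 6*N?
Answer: 506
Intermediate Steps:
(11 + t(2))*22 = (11 + 6*2)*22 = (11 + 12)*22 = 23*22 = 506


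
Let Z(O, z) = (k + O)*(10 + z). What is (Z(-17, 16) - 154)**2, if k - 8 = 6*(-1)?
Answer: 295936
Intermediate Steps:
k = 2 (k = 8 + 6*(-1) = 8 - 6 = 2)
Z(O, z) = (2 + O)*(10 + z)
(Z(-17, 16) - 154)**2 = ((20 + 2*16 + 10*(-17) - 17*16) - 154)**2 = ((20 + 32 - 170 - 272) - 154)**2 = (-390 - 154)**2 = (-544)**2 = 295936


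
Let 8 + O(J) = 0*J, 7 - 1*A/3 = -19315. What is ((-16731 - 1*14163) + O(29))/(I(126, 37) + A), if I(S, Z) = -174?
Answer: -15451/28896 ≈ -0.53471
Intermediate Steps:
A = 57966 (A = 21 - 3*(-19315) = 21 + 57945 = 57966)
O(J) = -8 (O(J) = -8 + 0*J = -8 + 0 = -8)
((-16731 - 1*14163) + O(29))/(I(126, 37) + A) = ((-16731 - 1*14163) - 8)/(-174 + 57966) = ((-16731 - 14163) - 8)/57792 = (-30894 - 8)*(1/57792) = -30902*1/57792 = -15451/28896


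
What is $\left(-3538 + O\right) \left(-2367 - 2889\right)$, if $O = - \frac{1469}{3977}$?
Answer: $\frac{73962931320}{3977} \approx 1.8598 \cdot 10^{7}$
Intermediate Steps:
$O = - \frac{1469}{3977}$ ($O = \left(-1469\right) \frac{1}{3977} = - \frac{1469}{3977} \approx -0.36937$)
$\left(-3538 + O\right) \left(-2367 - 2889\right) = \left(-3538 - \frac{1469}{3977}\right) \left(-2367 - 2889\right) = \left(- \frac{14072095}{3977}\right) \left(-5256\right) = \frac{73962931320}{3977}$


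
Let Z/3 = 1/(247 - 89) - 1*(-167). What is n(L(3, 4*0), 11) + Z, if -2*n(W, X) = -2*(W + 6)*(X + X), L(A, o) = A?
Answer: 110445/158 ≈ 699.02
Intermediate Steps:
Z = 79161/158 (Z = 3*(1/(247 - 89) - 1*(-167)) = 3*(1/158 + 167) = 3*(26387/158) = 79161/158 ≈ 501.02)
n(W, X) = 2*X*(6 + W) (n(W, X) = -(-1)*(W + 6)*(X + X) = -(-1)*(6 + W)*(2*X) = -(-1)*2*X*(6 + W) = -(-2)*X*(6 + W) = 2*X*(6 + W))
n(L(3, 4*0), 11) + Z = 2*11*(6 + 3) + 79161/158 = 2*11*9 + 79161/158 = 198 + 79161/158 = 110445/158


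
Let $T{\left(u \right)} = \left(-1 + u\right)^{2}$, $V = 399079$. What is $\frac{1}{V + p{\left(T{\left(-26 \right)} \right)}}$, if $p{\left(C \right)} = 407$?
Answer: $\frac{1}{399486} \approx 2.5032 \cdot 10^{-6}$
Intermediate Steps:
$\frac{1}{V + p{\left(T{\left(-26 \right)} \right)}} = \frac{1}{399079 + 407} = \frac{1}{399486}$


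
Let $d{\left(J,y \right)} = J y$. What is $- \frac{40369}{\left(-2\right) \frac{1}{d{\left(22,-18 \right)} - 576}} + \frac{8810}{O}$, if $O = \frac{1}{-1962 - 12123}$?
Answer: $-143708184$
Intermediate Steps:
$O = - \frac{1}{14085}$ ($O = \frac{1}{-1962 - 12123} = \frac{1}{-14085} = - \frac{1}{14085} \approx -7.0998 \cdot 10^{-5}$)
$- \frac{40369}{\left(-2\right) \frac{1}{d{\left(22,-18 \right)} - 576}} + \frac{8810}{O} = - \frac{40369}{\left(-2\right) \frac{1}{22 \left(-18\right) - 576}} + \frac{8810}{- \frac{1}{14085}} = - \frac{40369}{\left(-2\right) \frac{1}{-396 - 576}} + 8810 \left(-14085\right) = - \frac{40369}{\left(-2\right) \frac{1}{-972}} - 124088850 = - \frac{40369}{\left(-2\right) \left(- \frac{1}{972}\right)} - 124088850 = - 40369 \frac{1}{\frac{1}{486}} - 124088850 = \left(-40369\right) 486 - 124088850 = -19619334 - 124088850 = -143708184$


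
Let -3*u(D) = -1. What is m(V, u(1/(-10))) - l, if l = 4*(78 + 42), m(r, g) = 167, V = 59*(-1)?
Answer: -313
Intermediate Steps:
u(D) = ⅓ (u(D) = -⅓*(-1) = ⅓)
V = -59
l = 480 (l = 4*120 = 480)
m(V, u(1/(-10))) - l = 167 - 1*480 = 167 - 480 = -313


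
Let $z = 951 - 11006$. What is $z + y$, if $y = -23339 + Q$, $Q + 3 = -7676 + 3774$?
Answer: $-37299$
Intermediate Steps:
$Q = -3905$ ($Q = -3 + \left(-7676 + 3774\right) = -3 - 3902 = -3905$)
$z = -10055$
$y = -27244$ ($y = -23339 - 3905 = -27244$)
$z + y = -10055 - 27244 = -37299$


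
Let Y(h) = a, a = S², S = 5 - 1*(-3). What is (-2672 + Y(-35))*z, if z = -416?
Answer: 1084928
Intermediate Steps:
S = 8 (S = 5 + 3 = 8)
a = 64 (a = 8² = 64)
Y(h) = 64
(-2672 + Y(-35))*z = (-2672 + 64)*(-416) = -2608*(-416) = 1084928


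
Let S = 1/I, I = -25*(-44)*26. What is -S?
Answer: -1/28600 ≈ -3.4965e-5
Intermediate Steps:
I = 28600 (I = 1100*26 = 28600)
S = 1/28600 ≈ 3.4965e-5
-S = -1*1/28600 = -1/28600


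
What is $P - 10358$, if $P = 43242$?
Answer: $32884$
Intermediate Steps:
$P - 10358 = 43242 - 10358 = 32884$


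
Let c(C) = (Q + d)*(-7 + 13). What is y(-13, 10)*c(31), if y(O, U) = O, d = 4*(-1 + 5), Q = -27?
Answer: 858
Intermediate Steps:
d = 16 (d = 4*4 = 16)
c(C) = -66 (c(C) = (-27 + 16)*(-7 + 13) = -11*6 = -66)
y(-13, 10)*c(31) = -13*(-66) = 858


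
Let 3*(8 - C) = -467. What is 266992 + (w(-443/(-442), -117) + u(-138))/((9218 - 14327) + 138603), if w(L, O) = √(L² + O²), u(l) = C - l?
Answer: 106925491049/400482 + √2674534045/59004348 ≈ 2.6699e+5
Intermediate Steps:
C = 491/3 (C = 8 - ⅓*(-467) = 8 + 467/3 = 491/3 ≈ 163.67)
u(l) = 491/3 - l
266992 + (w(-443/(-442), -117) + u(-138))/((9218 - 14327) + 138603) = 266992 + (√((-443/(-442))² + (-117)²) + (491/3 - 1*(-138)))/((9218 - 14327) + 138603) = 266992 + (√((-443*(-1/442))² + 13689) + (491/3 + 138))/(-5109 + 138603) = 266992 + (√((443/442)² + 13689) + 905/3)/133494 = 266992 + (√(196249/195364 + 13689) + 905/3)*(1/133494) = 266992 + (√(2674534045/195364) + 905/3)*(1/133494) = 266992 + (√2674534045/442 + 905/3)*(1/133494) = 266992 + (905/3 + √2674534045/442)*(1/133494) = 266992 + (905/400482 + √2674534045/59004348) = 106925491049/400482 + √2674534045/59004348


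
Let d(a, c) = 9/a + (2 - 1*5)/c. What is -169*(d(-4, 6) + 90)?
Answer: -58981/4 ≈ -14745.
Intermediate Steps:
d(a, c) = -3/c + 9/a (d(a, c) = 9/a + (2 - 5)/c = 9/a - 3/c = -3/c + 9/a)
-169*(d(-4, 6) + 90) = -169*((-3/6 + 9/(-4)) + 90) = -169*((-3*1/6 + 9*(-1/4)) + 90) = -169*((-1/2 - 9/4) + 90) = -169*(-11/4 + 90) = -169*349/4 = -58981/4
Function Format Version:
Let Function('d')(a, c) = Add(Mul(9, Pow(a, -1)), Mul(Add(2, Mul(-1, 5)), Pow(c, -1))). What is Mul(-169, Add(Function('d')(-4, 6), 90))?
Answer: Rational(-58981, 4) ≈ -14745.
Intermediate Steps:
Function('d')(a, c) = Add(Mul(-3, Pow(c, -1)), Mul(9, Pow(a, -1))) (Function('d')(a, c) = Add(Mul(9, Pow(a, -1)), Mul(Add(2, -5), Pow(c, -1))) = Add(Mul(9, Pow(a, -1)), Mul(-3, Pow(c, -1))) = Add(Mul(-3, Pow(c, -1)), Mul(9, Pow(a, -1))))
Mul(-169, Add(Function('d')(-4, 6), 90)) = Mul(-169, Add(Add(Mul(-3, Pow(6, -1)), Mul(9, Pow(-4, -1))), 90)) = Mul(-169, Add(Add(Mul(-3, Rational(1, 6)), Mul(9, Rational(-1, 4))), 90)) = Mul(-169, Add(Add(Rational(-1, 2), Rational(-9, 4)), 90)) = Mul(-169, Add(Rational(-11, 4), 90)) = Mul(-169, Rational(349, 4)) = Rational(-58981, 4)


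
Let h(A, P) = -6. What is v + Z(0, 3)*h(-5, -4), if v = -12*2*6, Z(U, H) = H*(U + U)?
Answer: -144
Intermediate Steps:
Z(U, H) = 2*H*U (Z(U, H) = H*(2*U) = 2*H*U)
v = -144 (v = -4*6*6 = -24*6 = -144)
v + Z(0, 3)*h(-5, -4) = -144 + (2*3*0)*(-6) = -144 + 0*(-6) = -144 + 0 = -144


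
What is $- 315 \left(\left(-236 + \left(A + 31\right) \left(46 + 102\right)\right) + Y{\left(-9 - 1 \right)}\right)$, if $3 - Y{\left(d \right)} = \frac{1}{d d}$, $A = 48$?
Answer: $- \frac{72191637}{20} \approx -3.6096 \cdot 10^{6}$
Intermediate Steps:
$Y{\left(d \right)} = 3 - \frac{1}{d^{2}}$ ($Y{\left(d \right)} = 3 - \frac{1}{d d} = 3 - \frac{1}{d^{2}}$)
$- 315 \left(\left(-236 + \left(A + 31\right) \left(46 + 102\right)\right) + Y{\left(-9 - 1 \right)}\right) = - 315 \left(\left(-236 + \left(48 + 31\right) \left(46 + 102\right)\right) + \left(3 - \frac{1}{\left(-9 - 1\right)^{2}}\right)\right) = - 315 \left(\left(-236 + 79 \cdot 148\right) + \left(3 - \frac{1}{100}\right)\right) = - 315 \left(\left(-236 + 11692\right) + \left(3 - \frac{1}{100}\right)\right) = - 315 \left(11456 + \left(3 - \frac{1}{100}\right)\right) = - 315 \left(11456 + \frac{299}{100}\right) = \left(-315\right) \frac{1145899}{100} = - \frac{72191637}{20}$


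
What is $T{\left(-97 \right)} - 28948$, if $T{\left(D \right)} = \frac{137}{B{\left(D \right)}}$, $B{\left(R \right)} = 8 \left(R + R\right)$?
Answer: $- \frac{44927433}{1552} \approx -28948.0$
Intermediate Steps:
$B{\left(R \right)} = 16 R$ ($B{\left(R \right)} = 8 \cdot 2 R = 16 R$)
$T{\left(D \right)} = \frac{137}{16 D}$
$T{\left(-97 \right)} - 28948 = \frac{137}{16 \left(-97\right)} - 28948 = \frac{137}{16} \left(- \frac{1}{97}\right) - 28948 = - \frac{137}{1552} - 28948 = - \frac{44927433}{1552}$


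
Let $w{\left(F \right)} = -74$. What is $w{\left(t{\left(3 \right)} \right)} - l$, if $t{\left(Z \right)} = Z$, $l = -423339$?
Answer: $423265$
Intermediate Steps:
$w{\left(t{\left(3 \right)} \right)} - l = -74 - -423339 = -74 + 423339 = 423265$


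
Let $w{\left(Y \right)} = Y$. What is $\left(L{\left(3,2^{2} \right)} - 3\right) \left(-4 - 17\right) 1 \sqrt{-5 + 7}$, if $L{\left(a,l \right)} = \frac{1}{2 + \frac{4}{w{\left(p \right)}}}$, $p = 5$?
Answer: $\frac{111 \sqrt{2}}{2} \approx 78.489$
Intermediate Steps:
$L{\left(a,l \right)} = \frac{5}{14}$ ($L{\left(a,l \right)} = \frac{1}{2 + \frac{4}{5}} = \frac{1}{\frac{14}{5}} = \frac{5}{14}$)
$\left(L{\left(3,2^{2} \right)} - 3\right) \left(-4 - 17\right) 1 \sqrt{-5 + 7} = \left(\frac{5}{14} - 3\right) \left(-4 - 17\right) 1 \sqrt{-5 + 7} = \left(- \frac{37}{14}\right) \left(-21\right) 1 \sqrt{2} = \frac{111}{2} \cdot 1 \sqrt{2} = \frac{111 \sqrt{2}}{2}$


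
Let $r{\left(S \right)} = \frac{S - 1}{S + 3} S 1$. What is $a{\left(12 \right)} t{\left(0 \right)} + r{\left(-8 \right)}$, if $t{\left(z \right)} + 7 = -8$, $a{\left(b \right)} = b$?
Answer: $- \frac{972}{5} \approx -194.4$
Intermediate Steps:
$t{\left(z \right)} = -15$ ($t{\left(z \right)} = -7 - 8 = -15$)
$r{\left(S \right)} = \frac{S \left(-1 + S\right)}{3 + S}$ ($r{\left(S \right)} = \frac{-1 + S}{3 + S} S 1 = \frac{S \left(-1 + S\right)}{3 + S} 1 = \frac{S \left(-1 + S\right)}{3 + S}$)
$a{\left(12 \right)} t{\left(0 \right)} + r{\left(-8 \right)} = 12 \left(-15\right) - \frac{8 \left(-1 - 8\right)}{3 - 8} = -180 - 8 \frac{1}{-5} \left(-9\right) = -180 - \left(- \frac{8}{5}\right) \left(-9\right) = -180 - \frac{72}{5} = - \frac{972}{5}$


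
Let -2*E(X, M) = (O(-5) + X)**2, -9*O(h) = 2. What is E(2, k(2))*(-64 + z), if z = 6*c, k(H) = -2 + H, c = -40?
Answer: 38912/81 ≈ 480.40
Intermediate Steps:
O(h) = -2/9 (O(h) = -1/9*2 = -2/9)
E(X, M) = -(-2/9 + X)**2/2
z = -240 (z = 6*(-40) = -240)
E(2, k(2))*(-64 + z) = (-(-2 + 9*2)**2/162)*(-64 - 240) = -(-2 + 18)**2/162*(-304) = -1/162*16**2*(-304) = -1/162*256*(-304) = -128/81*(-304) = 38912/81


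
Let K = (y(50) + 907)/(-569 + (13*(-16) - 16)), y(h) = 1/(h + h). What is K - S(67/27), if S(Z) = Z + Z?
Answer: -1005779/164700 ≈ -6.1067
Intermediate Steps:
S(Z) = 2*Z
y(h) = 1/(2*h)
K = -6977/6100 (K = ((1/2)/50 + 907)/(-569 + (13*(-16) - 16)) = ((1/2)*(1/50) + 907)/(-569 + (-208 - 16)) = (1/100 + 907)/(-569 - 224) = (90701/100)/(-793) = (90701/100)*(-1/793) = -6977/6100 ≈ -1.1438)
K - S(67/27) = -6977/6100 - 2*67/27 = -6977/6100 - 1*134/27 = -6977/6100 - 134/27 = -1005779/164700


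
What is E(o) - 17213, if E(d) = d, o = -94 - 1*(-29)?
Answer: -17278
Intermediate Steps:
o = -65 (o = -94 + 29 = -65)
E(o) - 17213 = -65 - 17213 = -17278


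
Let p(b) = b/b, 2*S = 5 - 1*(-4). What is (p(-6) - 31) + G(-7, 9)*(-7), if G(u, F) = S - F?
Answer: 3/2 ≈ 1.5000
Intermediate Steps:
S = 9/2 (S = (5 - 1*(-4))/2 = (5 + 4)/2 = (½)*9 = 9/2 ≈ 4.5000)
p(b) = 1
G(u, F) = 9/2 - F
(p(-6) - 31) + G(-7, 9)*(-7) = (1 - 31) + (9/2 - 1*9)*(-7) = -30 + (9/2 - 9)*(-7) = -30 - 9/2*(-7) = -30 + 63/2 = 3/2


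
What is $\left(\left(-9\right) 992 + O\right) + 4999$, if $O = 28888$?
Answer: $24959$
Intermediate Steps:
$\left(\left(-9\right) 992 + O\right) + 4999 = \left(\left(-9\right) 992 + 28888\right) + 4999 = \left(-8928 + 28888\right) + 4999 = 19960 + 4999 = 24959$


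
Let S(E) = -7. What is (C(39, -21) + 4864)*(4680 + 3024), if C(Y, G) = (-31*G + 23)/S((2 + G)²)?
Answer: 257113296/7 ≈ 3.6730e+7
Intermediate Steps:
C(Y, G) = -23/7 + 31*G/7 (C(Y, G) = (-31*G + 23)/(-7) = (23 - 31*G)*(-⅐) = -23/7 + 31*G/7)
(C(39, -21) + 4864)*(4680 + 3024) = ((-23/7 + (31/7)*(-21)) + 4864)*(4680 + 3024) = ((-23/7 - 93) + 4864)*7704 = (-674/7 + 4864)*7704 = (33374/7)*7704 = 257113296/7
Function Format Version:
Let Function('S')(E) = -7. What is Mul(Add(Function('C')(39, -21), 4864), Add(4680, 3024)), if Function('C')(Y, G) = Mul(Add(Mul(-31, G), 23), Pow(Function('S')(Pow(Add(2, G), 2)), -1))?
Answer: Rational(257113296, 7) ≈ 3.6730e+7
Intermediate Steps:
Function('C')(Y, G) = Add(Rational(-23, 7), Mul(Rational(31, 7), G)) (Function('C')(Y, G) = Mul(Add(Mul(-31, G), 23), Pow(-7, -1)) = Mul(Add(23, Mul(-31, G)), Rational(-1, 7)) = Add(Rational(-23, 7), Mul(Rational(31, 7), G)))
Mul(Add(Function('C')(39, -21), 4864), Add(4680, 3024)) = Mul(Add(Add(Rational(-23, 7), Mul(Rational(31, 7), -21)), 4864), Add(4680, 3024)) = Mul(Add(Add(Rational(-23, 7), -93), 4864), 7704) = Mul(Add(Rational(-674, 7), 4864), 7704) = Mul(Rational(33374, 7), 7704) = Rational(257113296, 7)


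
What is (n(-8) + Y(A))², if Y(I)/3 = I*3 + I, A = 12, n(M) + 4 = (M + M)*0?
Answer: 19600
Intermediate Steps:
n(M) = -4 (n(M) = -4 + (M + M)*0 = -4 + (2*M)*0 = -4 + 0 = -4)
Y(I) = 12*I (Y(I) = 3*(I*3 + I) = 3*(3*I + I) = 3*(4*I) = 12*I)
(n(-8) + Y(A))² = (-4 + 12*12)² = (-4 + 144)² = 140² = 19600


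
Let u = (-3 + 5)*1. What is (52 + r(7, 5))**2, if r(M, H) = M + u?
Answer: 3721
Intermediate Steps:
u = 2 (u = 2*1 = 2)
r(M, H) = 2 + M (r(M, H) = M + 2 = 2 + M)
(52 + r(7, 5))**2 = (52 + (2 + 7))**2 = (52 + 9)**2 = 61**2 = 3721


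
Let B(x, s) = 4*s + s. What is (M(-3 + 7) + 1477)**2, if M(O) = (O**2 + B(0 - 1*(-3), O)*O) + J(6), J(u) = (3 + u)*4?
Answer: 2588881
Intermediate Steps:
B(x, s) = 5*s
J(u) = 12 + 4*u
M(O) = 36 + 6*O**2 (M(O) = (O**2 + (5*O)*O) + (12 + 4*6) = (O**2 + 5*O**2) + (12 + 24) = 6*O**2 + 36 = 36 + 6*O**2)
(M(-3 + 7) + 1477)**2 = ((36 + 6*(-3 + 7)**2) + 1477)**2 = ((36 + 6*4**2) + 1477)**2 = ((36 + 6*16) + 1477)**2 = ((36 + 96) + 1477)**2 = (132 + 1477)**2 = 1609**2 = 2588881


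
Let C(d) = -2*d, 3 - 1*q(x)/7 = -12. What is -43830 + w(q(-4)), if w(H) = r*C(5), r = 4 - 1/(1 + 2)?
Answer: -131600/3 ≈ -43867.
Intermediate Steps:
q(x) = 105 (q(x) = 21 - 7*(-12) = 21 + 84 = 105)
r = 11/3 (r = 4 - 1/3 = 11/3 ≈ 3.6667)
w(H) = -110/3 (w(H) = 11*(-2*5)/3 = (11/3)*(-10) = -110/3)
-43830 + w(q(-4)) = -43830 - 110/3 = -131600/3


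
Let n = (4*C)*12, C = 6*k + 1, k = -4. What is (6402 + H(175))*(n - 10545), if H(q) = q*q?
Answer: -431327523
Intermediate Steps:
H(q) = q**2
C = -23 (C = 6*(-4) + 1 = -24 + 1 = -23)
n = -1104 (n = (4*(-23))*12 = -92*12 = -1104)
(6402 + H(175))*(n - 10545) = (6402 + 175**2)*(-1104 - 10545) = (6402 + 30625)*(-11649) = 37027*(-11649) = -431327523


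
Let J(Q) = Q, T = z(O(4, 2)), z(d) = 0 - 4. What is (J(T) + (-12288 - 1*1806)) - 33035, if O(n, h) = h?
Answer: -47133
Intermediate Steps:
z(d) = -4
T = -4
(J(T) + (-12288 - 1*1806)) - 33035 = (-4 + (-12288 - 1*1806)) - 33035 = (-4 + (-12288 - 1806)) - 33035 = (-4 - 14094) - 33035 = -14098 - 33035 = -47133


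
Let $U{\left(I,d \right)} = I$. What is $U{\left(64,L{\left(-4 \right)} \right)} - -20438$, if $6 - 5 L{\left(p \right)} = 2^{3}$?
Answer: $20502$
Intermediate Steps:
$L{\left(p \right)} = - \frac{2}{5}$ ($L{\left(p \right)} = \frac{6}{5} - \frac{2^{3}}{5} = \frac{6}{5} - \frac{8}{5} = - \frac{2}{5}$)
$U{\left(64,L{\left(-4 \right)} \right)} - -20438 = 64 - -20438 = 64 + 20438 = 20502$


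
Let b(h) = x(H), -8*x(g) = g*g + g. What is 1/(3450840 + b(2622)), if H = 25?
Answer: 4/13803035 ≈ 2.8979e-7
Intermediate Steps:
x(g) = -g/8 - g²/8 (x(g) = -(g*g + g)/8 = -(g² + g)/8 = -(g + g²)/8 = -g/8 - g²/8)
b(h) = -325/4 (b(h) = -⅛*25*(1 + 25) = -⅛*25*26 = -325/4)
1/(3450840 + b(2622)) = 1/(3450840 - 325/4) = 1/(13803035/4) = 4/13803035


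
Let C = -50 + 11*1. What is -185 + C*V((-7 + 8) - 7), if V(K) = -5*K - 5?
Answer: -1160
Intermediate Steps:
C = -39 (C = -50 + 11 = -39)
V(K) = -5 - 5*K
-185 + C*V((-7 + 8) - 7) = -185 - 39*(-5 - 5*((-7 + 8) - 7)) = -185 - 39*(-5 - 5*(1 - 7)) = -185 - 39*(-5 - 5*(-6)) = -185 - 39*(-5 + 30) = -185 - 39*25 = -185 - 975 = -1160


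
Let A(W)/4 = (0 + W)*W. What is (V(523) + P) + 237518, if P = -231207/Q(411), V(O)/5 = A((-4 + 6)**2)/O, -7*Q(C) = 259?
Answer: 4717143919/19351 ≈ 2.4377e+5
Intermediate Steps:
Q(C) = -37 (Q(C) = -1/7*259 = -37)
A(W) = 4*W**2 (A(W) = 4*((0 + W)*W) = 4*(W*W) = 4*W**2)
V(O) = 320/O (V(O) = 5*((4*((-4 + 6)**2)**2)/O) = 5*((4*(2**2)**2)/O) = 5*((4*4**2)/O) = 5*((4*16)/O) = 5*(64/O) = 320/O)
P = 231207/37 (P = -231207/(-37) = -231207*(-1/37) = 231207/37 ≈ 6248.8)
(V(523) + P) + 237518 = (320/523 + 231207/37) + 237518 = 120933101/19351 + 237518 = 4717143919/19351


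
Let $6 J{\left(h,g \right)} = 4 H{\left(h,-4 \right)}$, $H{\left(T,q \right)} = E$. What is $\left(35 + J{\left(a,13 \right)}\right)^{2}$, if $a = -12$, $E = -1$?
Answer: $\frac{10609}{9} \approx 1178.8$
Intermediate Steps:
$H{\left(T,q \right)} = -1$
$J{\left(h,g \right)} = - \frac{2}{3}$ ($J{\left(h,g \right)} = \frac{4 \left(-1\right)}{6} = \frac{1}{6} \left(-4\right) = - \frac{2}{3}$)
$\left(35 + J{\left(a,13 \right)}\right)^{2} = \left(35 - \frac{2}{3}\right)^{2} = \left(\frac{103}{3}\right)^{2} = \frac{10609}{9}$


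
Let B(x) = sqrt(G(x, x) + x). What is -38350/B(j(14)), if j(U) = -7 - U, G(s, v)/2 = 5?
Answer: 38350*I*sqrt(11)/11 ≈ 11563.0*I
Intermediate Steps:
G(s, v) = 10 (G(s, v) = 2*5 = 10)
B(x) = sqrt(10 + x)
-38350/B(j(14)) = -38350/sqrt(10 + (-7 - 1*14)) = -38350/sqrt(10 + (-7 - 14)) = -38350/sqrt(10 - 21) = -38350*(-I*sqrt(11)/11) = -(-38350)*I*sqrt(11)/11 = 38350*I*sqrt(11)/11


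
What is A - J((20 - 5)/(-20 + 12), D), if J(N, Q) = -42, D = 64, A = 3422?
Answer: 3464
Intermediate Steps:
A - J((20 - 5)/(-20 + 12), D) = 3422 - 1*(-42) = 3422 + 42 = 3464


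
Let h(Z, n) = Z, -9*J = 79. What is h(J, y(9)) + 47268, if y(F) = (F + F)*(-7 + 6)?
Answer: 425333/9 ≈ 47259.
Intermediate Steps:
J = -79/9 (J = -⅑*79 = -79/9 ≈ -8.7778)
y(F) = -2*F (y(F) = (2*F)*(-1) = -2*F)
h(J, y(9)) + 47268 = -79/9 + 47268 = 425333/9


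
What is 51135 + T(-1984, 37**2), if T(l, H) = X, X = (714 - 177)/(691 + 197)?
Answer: 15136139/296 ≈ 51136.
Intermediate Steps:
X = 179/296 (X = 537/888 = 537*(1/888) = 179/296 ≈ 0.60473)
T(l, H) = 179/296
51135 + T(-1984, 37**2) = 51135 + 179/296 = 15136139/296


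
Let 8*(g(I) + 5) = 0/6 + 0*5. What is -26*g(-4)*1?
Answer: 130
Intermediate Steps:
g(I) = -5 (g(I) = -5 + (0/6 + 0*5)/8 = -5 + (0*(1/6) + 0)/8 = -5 + (0 + 0)/8 = -5 + (1/8)*0 = -5 + 0 = -5)
-26*g(-4)*1 = -26*(-5)*1 = 130*1 = 130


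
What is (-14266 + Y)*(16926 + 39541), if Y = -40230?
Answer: -3077225632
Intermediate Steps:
(-14266 + Y)*(16926 + 39541) = (-14266 - 40230)*(16926 + 39541) = -54496*56467 = -3077225632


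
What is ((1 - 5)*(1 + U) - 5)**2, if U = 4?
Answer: 625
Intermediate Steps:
((1 - 5)*(1 + U) - 5)**2 = ((1 - 5)*(1 + 4) - 5)**2 = (-4*5 - 5)**2 = (-20 - 5)**2 = (-25)**2 = 625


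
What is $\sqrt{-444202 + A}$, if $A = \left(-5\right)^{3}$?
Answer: $i \sqrt{444327} \approx 666.58 i$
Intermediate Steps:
$A = -125$
$\sqrt{-444202 + A} = \sqrt{-444202 - 125} = \sqrt{-444327} = i \sqrt{444327}$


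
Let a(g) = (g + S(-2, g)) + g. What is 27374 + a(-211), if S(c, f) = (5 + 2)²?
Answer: 27001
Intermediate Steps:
S(c, f) = 49 (S(c, f) = 7² = 49)
a(g) = 49 + 2*g (a(g) = (g + 49) + g = (49 + g) + g = 49 + 2*g)
27374 + a(-211) = 27374 + (49 + 2*(-211)) = 27374 + (49 - 422) = 27374 - 373 = 27001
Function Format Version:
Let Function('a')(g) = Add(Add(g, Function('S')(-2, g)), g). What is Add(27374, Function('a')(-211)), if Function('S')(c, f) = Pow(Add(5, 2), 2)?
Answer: 27001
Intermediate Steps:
Function('S')(c, f) = 49 (Function('S')(c, f) = Pow(7, 2) = 49)
Function('a')(g) = Add(49, Mul(2, g)) (Function('a')(g) = Add(Add(g, 49), g) = Add(Add(49, g), g) = Add(49, Mul(2, g)))
Add(27374, Function('a')(-211)) = Add(27374, Add(49, Mul(2, -211))) = Add(27374, Add(49, -422)) = Add(27374, -373) = 27001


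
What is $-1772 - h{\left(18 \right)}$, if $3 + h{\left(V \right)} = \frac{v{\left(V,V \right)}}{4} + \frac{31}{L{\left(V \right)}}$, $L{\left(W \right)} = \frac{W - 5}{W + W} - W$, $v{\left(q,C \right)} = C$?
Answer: $- \frac{2250113}{1270} \approx -1771.7$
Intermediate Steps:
$L{\left(W \right)} = - W + \frac{-5 + W}{2 W}$ ($L{\left(W \right)} = \frac{-5 + W}{2 W} - W = - W + \frac{-5 + W}{2 W}$)
$h{\left(V \right)} = -3 + \frac{31}{\frac{1}{2} - V - \frac{5}{2 V}} + \frac{V}{4}$ ($h{\left(V \right)} = -3 + \left(\frac{V}{4} + \frac{31}{\frac{1}{2} - V - \frac{5}{2 V}}\right) = -3 + \left(\frac{31}{\frac{1}{2} - V - \frac{5}{2 V}} + \frac{V}{4}\right) = -3 + \frac{31}{\frac{1}{2} - V - \frac{5}{2 V}} + \frac{V}{4}$)
$-1772 - h{\left(18 \right)} = -1772 - \frac{\left(-248\right) 18 + \left(-12 + 18\right) \left(5 + 18 \left(-1 + 2 \cdot 18\right)\right)}{4 \left(5 + 18 \left(-1 + 2 \cdot 18\right)\right)} = -1772 - \frac{-4464 + 6 \left(5 + 18 \left(-1 + 36\right)\right)}{4 \left(5 + 18 \left(-1 + 36\right)\right)} = -1772 - \frac{-4464 + 6 \left(5 + 18 \cdot 35\right)}{4 \left(5 + 18 \cdot 35\right)} = -1772 - \frac{-4464 + 6 \left(5 + 630\right)}{4 \left(5 + 630\right)} = -1772 - \frac{-4464 + 6 \cdot 635}{4 \cdot 635} = -1772 - \frac{1}{4} \cdot \frac{1}{635} \left(-4464 + 3810\right) = -1772 - \frac{1}{4} \cdot \frac{1}{635} \left(-654\right) = -1772 - - \frac{327}{1270} = -1772 + \frac{327}{1270} = - \frac{2250113}{1270}$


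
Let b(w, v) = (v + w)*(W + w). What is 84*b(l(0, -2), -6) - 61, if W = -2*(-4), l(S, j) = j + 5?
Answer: -2833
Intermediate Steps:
l(S, j) = 5 + j
W = 8
b(w, v) = (8 + w)*(v + w) (b(w, v) = (v + w)*(8 + w) = (8 + w)*(v + w))
84*b(l(0, -2), -6) - 61 = 84*((5 - 2)**2 + 8*(-6) + 8*(5 - 2) - 6*(5 - 2)) - 61 = 84*(3**2 - 48 + 8*3 - 6*3) - 61 = 84*(9 - 48 + 24 - 18) - 61 = 84*(-33) - 61 = -2772 - 61 = -2833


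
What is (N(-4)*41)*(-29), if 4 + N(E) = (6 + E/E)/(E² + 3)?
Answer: 82041/19 ≈ 4317.9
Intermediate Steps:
N(E) = -4 + 7/(3 + E²) (N(E) = -4 + (6 + E/E)/(E² + 3) = -4 + (6 + 1)/(3 + E²) = -4 + 7/(3 + E²))
(N(-4)*41)*(-29) = (((-5 - 4*(-4)²)/(3 + (-4)²))*41)*(-29) = (((-5 - 4*16)/(3 + 16))*41)*(-29) = (((-5 - 64)/19)*41)*(-29) = (((1/19)*(-69))*41)*(-29) = -69/19*41*(-29) = -2829/19*(-29) = 82041/19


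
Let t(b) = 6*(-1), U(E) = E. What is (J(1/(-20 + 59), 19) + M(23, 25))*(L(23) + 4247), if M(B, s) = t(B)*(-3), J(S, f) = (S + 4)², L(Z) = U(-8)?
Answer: 24504717/169 ≈ 1.4500e+5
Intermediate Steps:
L(Z) = -8
J(S, f) = (4 + S)²
t(b) = -6
M(B, s) = 18 (M(B, s) = -6*(-3) = 18)
(J(1/(-20 + 59), 19) + M(23, 25))*(L(23) + 4247) = ((4 + 1/(-20 + 59))² + 18)*(-8 + 4247) = ((4 + 1/39)² + 18)*4239 = ((157/39)² + 18)*4239 = (24649/1521 + 18)*4239 = (52027/1521)*4239 = 24504717/169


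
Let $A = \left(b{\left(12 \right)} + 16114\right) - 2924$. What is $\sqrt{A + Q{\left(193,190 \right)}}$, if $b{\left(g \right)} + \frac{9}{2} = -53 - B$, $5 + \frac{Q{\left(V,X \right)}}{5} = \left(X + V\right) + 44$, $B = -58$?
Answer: $\frac{\sqrt{61202}}{2} \approx 123.7$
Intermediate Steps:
$Q{\left(V,X \right)} = 195 + 5 V + 5 X$ ($Q{\left(V,X \right)} = -25 + 5 \left(\left(X + V\right) + 44\right) = -25 + 5 \left(\left(V + X\right) + 44\right) = -25 + 5 \left(44 + V + X\right) = -25 + \left(220 + 5 V + 5 X\right) = 195 + 5 V + 5 X$)
$b{\left(g \right)} = \frac{1}{2}$ ($b{\left(g \right)} = - \frac{9}{2} - -5 = - \frac{9}{2} + \left(-53 + 58\right) = - \frac{9}{2} + 5 = \frac{1}{2}$)
$A = \frac{26381}{2}$ ($A = \left(\frac{1}{2} + 16114\right) - 2924 = \frac{32229}{2} - 2924 = \frac{26381}{2} \approx 13191.0$)
$\sqrt{A + Q{\left(193,190 \right)}} = \sqrt{\frac{26381}{2} + \left(195 + 5 \cdot 193 + 5 \cdot 190\right)} = \sqrt{\frac{26381}{2} + \left(195 + 965 + 950\right)} = \sqrt{\frac{26381}{2} + 2110} = \sqrt{\frac{30601}{2}} = \frac{\sqrt{61202}}{2}$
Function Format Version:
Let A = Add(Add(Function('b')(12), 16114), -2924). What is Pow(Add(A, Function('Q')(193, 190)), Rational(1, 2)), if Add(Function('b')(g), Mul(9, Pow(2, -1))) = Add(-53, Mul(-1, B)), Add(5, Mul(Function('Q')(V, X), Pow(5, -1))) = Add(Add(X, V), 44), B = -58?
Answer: Mul(Rational(1, 2), Pow(61202, Rational(1, 2))) ≈ 123.70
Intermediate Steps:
Function('Q')(V, X) = Add(195, Mul(5, V), Mul(5, X)) (Function('Q')(V, X) = Add(-25, Mul(5, Add(Add(X, V), 44))) = Add(-25, Mul(5, Add(Add(V, X), 44))) = Add(-25, Mul(5, Add(44, V, X))) = Add(-25, Add(220, Mul(5, V), Mul(5, X))) = Add(195, Mul(5, V), Mul(5, X)))
Function('b')(g) = Rational(1, 2) (Function('b')(g) = Add(Rational(-9, 2), Add(-53, Mul(-1, -58))) = Add(Rational(-9, 2), Add(-53, 58)) = Add(Rational(-9, 2), 5) = Rational(1, 2))
A = Rational(26381, 2) (A = Add(Add(Rational(1, 2), 16114), -2924) = Add(Rational(32229, 2), -2924) = Rational(26381, 2) ≈ 13191.)
Pow(Add(A, Function('Q')(193, 190)), Rational(1, 2)) = Pow(Add(Rational(26381, 2), Add(195, Mul(5, 193), Mul(5, 190))), Rational(1, 2)) = Pow(Add(Rational(26381, 2), Add(195, 965, 950)), Rational(1, 2)) = Pow(Add(Rational(26381, 2), 2110), Rational(1, 2)) = Pow(Rational(30601, 2), Rational(1, 2)) = Mul(Rational(1, 2), Pow(61202, Rational(1, 2)))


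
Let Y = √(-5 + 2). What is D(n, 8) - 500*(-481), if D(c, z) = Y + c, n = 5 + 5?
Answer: 240510 + I*√3 ≈ 2.4051e+5 + 1.732*I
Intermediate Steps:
Y = I*√3 (Y = √(-3) = I*√3 ≈ 1.732*I)
n = 10
D(c, z) = c + I*√3 (D(c, z) = I*√3 + c = c + I*√3)
D(n, 8) - 500*(-481) = (10 + I*√3) - 500*(-481) = (10 + I*√3) + 240500 = 240510 + I*√3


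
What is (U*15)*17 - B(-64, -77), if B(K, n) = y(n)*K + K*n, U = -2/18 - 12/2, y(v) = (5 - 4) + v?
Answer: -34051/3 ≈ -11350.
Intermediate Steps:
y(v) = 1 + v
U = -55/9 (U = -2*1/18 - 12*1/2 = -1/9 - 6 = -55/9 ≈ -6.1111)
B(K, n) = K*n + K*(1 + n) (B(K, n) = (1 + n)*K + K*n = K*(1 + n) + K*n = K*n + K*(1 + n))
(U*15)*17 - B(-64, -77) = -55/9*15*17 - (-64)*(1 + 2*(-77)) = -275/3*17 - (-64)*(1 - 154) = -4675/3 - (-64)*(-153) = -4675/3 - 1*9792 = -4675/3 - 9792 = -34051/3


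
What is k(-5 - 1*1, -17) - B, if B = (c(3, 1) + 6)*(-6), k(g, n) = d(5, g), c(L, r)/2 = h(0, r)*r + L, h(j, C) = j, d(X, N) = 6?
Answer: 78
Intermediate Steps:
c(L, r) = 2*L (c(L, r) = 2*(0*r + L) = 2*(0 + L) = 2*L)
k(g, n) = 6
B = -72 (B = (2*3 + 6)*(-6) = (6 + 6)*(-6) = 12*(-6) = -72)
k(-5 - 1*1, -17) - B = 6 - 1*(-72) = 6 + 72 = 78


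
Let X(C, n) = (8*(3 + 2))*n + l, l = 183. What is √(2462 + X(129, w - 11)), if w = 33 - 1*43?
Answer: 19*√5 ≈ 42.485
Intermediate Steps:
w = -10 (w = 33 - 43 = -10)
X(C, n) = 183 + 40*n (X(C, n) = (8*(3 + 2))*n + 183 = (8*5)*n + 183 = 40*n + 183 = 183 + 40*n)
√(2462 + X(129, w - 11)) = √(2462 + (183 + 40*(-10 - 11))) = √(2462 + (183 + 40*(-21))) = √(2462 + (183 - 840)) = √(2462 - 657) = √1805 = 19*√5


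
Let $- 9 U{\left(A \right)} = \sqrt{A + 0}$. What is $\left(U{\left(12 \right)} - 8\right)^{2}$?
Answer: $\frac{1732}{27} + \frac{32 \sqrt{3}}{9} \approx 70.307$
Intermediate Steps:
$U{\left(A \right)} = - \frac{\sqrt{A}}{9}$ ($U{\left(A \right)} = - \frac{\sqrt{A + 0}}{9} = - \frac{\sqrt{A}}{9}$)
$\left(U{\left(12 \right)} - 8\right)^{2} = \left(- \frac{\sqrt{12}}{9} - 8\right)^{2} = \left(- \frac{2 \sqrt{3}}{9} - 8\right)^{2} = \left(-8 - \frac{2 \sqrt{3}}{9}\right)^{2}$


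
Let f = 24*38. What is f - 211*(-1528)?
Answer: 323320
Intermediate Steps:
f = 912
f - 211*(-1528) = 912 - 211*(-1528) = 912 + 322408 = 323320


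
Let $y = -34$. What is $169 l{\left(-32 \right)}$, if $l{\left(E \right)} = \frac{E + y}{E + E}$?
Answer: $\frac{5577}{32} \approx 174.28$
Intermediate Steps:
$l{\left(E \right)} = \frac{-34 + E}{2 E}$ ($l{\left(E \right)} = \frac{E - 34}{E + E} = \frac{-34 + E}{2 E}$)
$169 l{\left(-32 \right)} = 169 \frac{-34 - 32}{2 \left(-32\right)} = 169 \cdot \frac{1}{2} \left(- \frac{1}{32}\right) \left(-66\right) = 169 \cdot \frac{33}{32} = \frac{5577}{32}$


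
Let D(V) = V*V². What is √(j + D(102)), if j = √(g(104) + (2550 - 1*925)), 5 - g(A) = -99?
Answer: √(1061208 + √1729) ≈ 1030.2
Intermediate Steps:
g(A) = 104 (g(A) = 5 - 1*(-99) = 5 + 99 = 104)
D(V) = V³
j = √1729 (j = √(104 + (2550 - 1*925)) = √(104 + (2550 - 925)) = √(104 + 1625) = √1729 ≈ 41.581)
√(j + D(102)) = √(√1729 + 102³) = √(√1729 + 1061208) = √(1061208 + √1729)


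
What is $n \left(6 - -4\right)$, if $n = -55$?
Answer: $-550$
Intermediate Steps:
$n \left(6 - -4\right) = - 55 \left(6 - -4\right) = - 55 \left(6 + 4\right) = \left(-55\right) 10 = -550$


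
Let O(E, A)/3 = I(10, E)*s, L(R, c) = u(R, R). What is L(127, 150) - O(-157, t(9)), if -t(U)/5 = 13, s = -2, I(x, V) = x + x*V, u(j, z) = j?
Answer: -9233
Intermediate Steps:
L(R, c) = R
I(x, V) = x + V*x
t(U) = -65 (t(U) = -5*13 = -65)
O(E, A) = -60 - 60*E (O(E, A) = 3*((10*(1 + E))*(-2)) = 3*((10 + 10*E)*(-2)) = 3*(-20 - 20*E) = -60 - 60*E)
L(127, 150) - O(-157, t(9)) = 127 - (-60 - 60*(-157)) = 127 - (-60 + 9420) = 127 - 1*9360 = 127 - 9360 = -9233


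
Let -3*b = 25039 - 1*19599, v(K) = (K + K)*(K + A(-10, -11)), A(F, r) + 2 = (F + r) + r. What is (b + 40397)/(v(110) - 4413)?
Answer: 115751/36921 ≈ 3.1351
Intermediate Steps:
A(F, r) = -2 + F + 2*r (A(F, r) = -2 + ((F + r) + r) = -2 + (F + 2*r) = -2 + F + 2*r)
v(K) = 2*K*(-34 + K) (v(K) = (K + K)*(K + (-2 - 10 + 2*(-11))) = (2*K)*(K + (-2 - 10 - 22)) = (2*K)*(K - 34) = (2*K)*(-34 + K) = 2*K*(-34 + K))
b = -5440/3 (b = -(25039 - 1*19599)/3 = -(25039 - 19599)/3 = -⅓*5440 = -5440/3 ≈ -1813.3)
(b + 40397)/(v(110) - 4413) = (-5440/3 + 40397)/(2*110*(-34 + 110) - 4413) = 115751/(3*(2*110*76 - 4413)) = 115751/(3*(16720 - 4413)) = (115751/3)/12307 = (115751/3)*(1/12307) = 115751/36921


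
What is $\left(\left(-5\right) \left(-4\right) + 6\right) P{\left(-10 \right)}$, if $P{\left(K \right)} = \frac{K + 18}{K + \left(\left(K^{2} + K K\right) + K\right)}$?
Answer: $\frac{52}{45} \approx 1.1556$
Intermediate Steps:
$P{\left(K \right)} = \frac{18 + K}{2 K + 2 K^{2}}$ ($P{\left(K \right)} = \frac{18 + K}{K + \left(\left(K^{2} + K^{2}\right) + K\right)} = \frac{18 + K}{K + \left(2 K^{2} + K\right)} = \frac{18 + K}{K + \left(K + 2 K^{2}\right)} = \frac{18 + K}{2 K + 2 K^{2}}$)
$\left(\left(-5\right) \left(-4\right) + 6\right) P{\left(-10 \right)} = \left(\left(-5\right) \left(-4\right) + 6\right) \frac{18 - 10}{2 \left(-10\right) \left(1 - 10\right)} = \left(20 + 6\right) \frac{1}{2} \left(- \frac{1}{10}\right) \frac{1}{-9} \cdot 8 = 26 \cdot \frac{1}{2} \left(- \frac{1}{10}\right) \left(- \frac{1}{9}\right) 8 = 26 \cdot \frac{2}{45} = \frac{52}{45}$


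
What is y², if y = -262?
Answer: 68644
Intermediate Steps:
y² = (-262)² = 68644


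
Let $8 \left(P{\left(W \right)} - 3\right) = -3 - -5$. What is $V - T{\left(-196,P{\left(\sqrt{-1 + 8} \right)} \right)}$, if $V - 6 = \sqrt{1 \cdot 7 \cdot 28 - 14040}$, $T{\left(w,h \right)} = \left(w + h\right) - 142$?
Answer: $\frac{1363}{4} + 2 i \sqrt{3461} \approx 340.75 + 117.66 i$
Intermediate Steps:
$P{\left(W \right)} = \frac{13}{4}$ ($P{\left(W \right)} = 3 + \frac{-3 - -5}{8} = 3 + \frac{-3 + 5}{8} = 3 + \frac{1}{8} \cdot 2 = 3 + \frac{1}{4} = \frac{13}{4}$)
$T{\left(w,h \right)} = -142 + h + w$ ($T{\left(w,h \right)} = \left(h + w\right) - 142 = -142 + h + w$)
$V = 6 + 2 i \sqrt{3461}$ ($V = 6 + \sqrt{1 \cdot 7 \cdot 28 - 14040} = 6 + \sqrt{7 \cdot 28 - 14040} = 6 + \sqrt{196 - 14040} = 6 + \sqrt{-13844} = 6 + 2 i \sqrt{3461} \approx 6.0 + 117.66 i$)
$V - T{\left(-196,P{\left(\sqrt{-1 + 8} \right)} \right)} = \left(6 + 2 i \sqrt{3461}\right) - \left(-142 + \frac{13}{4} - 196\right) = \left(6 + 2 i \sqrt{3461}\right) - - \frac{1339}{4} = \left(6 + 2 i \sqrt{3461}\right) + \frac{1339}{4} = \frac{1363}{4} + 2 i \sqrt{3461}$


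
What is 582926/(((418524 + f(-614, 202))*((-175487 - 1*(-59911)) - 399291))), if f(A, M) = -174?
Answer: -291463/107697304725 ≈ -2.7063e-6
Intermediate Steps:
582926/(((418524 + f(-614, 202))*((-175487 - 1*(-59911)) - 399291))) = 582926/(((418524 - 174)*((-175487 - 1*(-59911)) - 399291))) = 582926/((418350*((-175487 + 59911) - 399291))) = 582926/((418350*(-115576 - 399291))) = 582926/((418350*(-514867))) = 582926/(-215394609450) = 582926*(-1/215394609450) = -291463/107697304725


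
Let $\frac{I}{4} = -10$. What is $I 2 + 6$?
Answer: $-74$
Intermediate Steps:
$I = -40$ ($I = 4 \left(-10\right) = -40$)
$I 2 + 6 = \left(-40\right) 2 + 6 = -80 + 6 = -74$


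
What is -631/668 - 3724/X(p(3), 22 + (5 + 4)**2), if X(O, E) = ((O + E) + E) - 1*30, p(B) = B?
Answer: -2600581/119572 ≈ -21.749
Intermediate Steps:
X(O, E) = -30 + O + 2*E (X(O, E) = ((E + O) + E) - 30 = (O + 2*E) - 30 = -30 + O + 2*E)
-631/668 - 3724/X(p(3), 22 + (5 + 4)**2) = -631/668 - 3724/(-30 + 3 + 2*(22 + (5 + 4)**2)) = -631*1/668 - 3724/(-30 + 3 + 2*(22 + 9**2)) = -631/668 - 3724/(-30 + 3 + 2*(22 + 81)) = -631/668 - 3724/(-30 + 3 + 2*103) = -631/668 - 3724/(-30 + 3 + 206) = -631/668 - 3724/179 = -2600581/119572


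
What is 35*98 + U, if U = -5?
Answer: 3425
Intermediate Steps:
35*98 + U = 35*98 - 5 = 3430 - 5 = 3425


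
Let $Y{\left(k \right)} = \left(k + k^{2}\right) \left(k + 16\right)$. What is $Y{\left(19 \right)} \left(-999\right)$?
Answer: $-13286700$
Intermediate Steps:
$Y{\left(k \right)} = \left(16 + k\right) \left(k + k^{2}\right)$ ($Y{\left(k \right)} = \left(k + k^{2}\right) \left(16 + k\right) = \left(16 + k\right) \left(k + k^{2}\right)$)
$Y{\left(19 \right)} \left(-999\right) = 19 \left(16 + 19^{2} + 17 \cdot 19\right) \left(-999\right) = 19 \left(16 + 361 + 323\right) \left(-999\right) = 19 \cdot 700 \left(-999\right) = 13300 \left(-999\right) = -13286700$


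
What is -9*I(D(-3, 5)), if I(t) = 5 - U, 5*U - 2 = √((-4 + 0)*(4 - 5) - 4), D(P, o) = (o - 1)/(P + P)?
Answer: -207/5 ≈ -41.400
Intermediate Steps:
D(P, o) = (-1 + o)/(2*P) (D(P, o) = (-1 + o)/((2*P)) = (-1 + o)*(1/(2*P)) = (-1 + o)/(2*P))
U = ⅖ (U = ⅖ + √((-4 + 0)*(4 - 5) - 4)/5 = ⅖ + √(-4*(-1) - 4)/5 = ⅖ + √(4 - 4)/5 = ⅖ + √0/5 = ⅖ + (⅕)*0 = ⅖ + 0 = ⅖ ≈ 0.40000)
I(t) = 23/5 (I(t) = 5 - 1*⅖ = 5 - ⅖ = 23/5)
-9*I(D(-3, 5)) = -9*23/5 = -207/5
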